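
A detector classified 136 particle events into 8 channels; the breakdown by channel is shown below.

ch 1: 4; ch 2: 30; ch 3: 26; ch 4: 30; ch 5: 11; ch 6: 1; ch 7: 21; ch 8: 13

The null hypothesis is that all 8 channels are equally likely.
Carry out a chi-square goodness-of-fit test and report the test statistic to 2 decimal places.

53.65

Under H₀ each category has probability 1/8, so each expected count is 136/8 = 17.
χ² = (4−17)²/17 + (30−17)²/17 + (26−17)²/17 + (30−17)²/17 + (11−17)²/17 + (1−17)²/17 + (21−17)²/17 + (13−17)²/17
   = 9.941 + 9.941 + 4.765 + 9.941 + 2.118 + 15.059 + 0.941 + 0.941
Sum = 53.65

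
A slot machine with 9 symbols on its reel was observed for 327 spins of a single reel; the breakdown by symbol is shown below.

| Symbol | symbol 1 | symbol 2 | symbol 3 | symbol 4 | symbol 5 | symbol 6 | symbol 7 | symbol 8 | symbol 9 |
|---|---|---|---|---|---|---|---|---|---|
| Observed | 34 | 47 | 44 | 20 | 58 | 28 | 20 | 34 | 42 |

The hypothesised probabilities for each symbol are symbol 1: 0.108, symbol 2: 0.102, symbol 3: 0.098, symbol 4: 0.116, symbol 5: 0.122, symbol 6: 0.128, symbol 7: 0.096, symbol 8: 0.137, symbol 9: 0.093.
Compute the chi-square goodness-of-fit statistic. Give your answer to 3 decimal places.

42.526

Expected counts E_i = n·p_i: 327×0.108 = 35.316, 327×0.102 = 33.354, 327×0.098 = 32.046, 327×0.116 = 37.932, 327×0.122 = 39.894, 327×0.128 = 41.856, 327×0.096 = 31.392, 327×0.137 = 44.799, 327×0.093 = 30.411.
χ² = (34−35.316)²/35.316 + (47−33.354)²/33.354 + (44−32.046)²/32.046 + (20−37.932)²/37.932 + (58−39.894)²/39.894 + (28−41.856)²/41.856 + (20−31.392)²/31.392 + (34−44.799)²/44.799 + (42−30.411)²/30.411
   = 0.0490 + 5.5829 + 4.4592 + 8.4772 + 8.2175 + 4.5869 + 4.1341 + 2.6031 + 4.4163
Sum = 42.526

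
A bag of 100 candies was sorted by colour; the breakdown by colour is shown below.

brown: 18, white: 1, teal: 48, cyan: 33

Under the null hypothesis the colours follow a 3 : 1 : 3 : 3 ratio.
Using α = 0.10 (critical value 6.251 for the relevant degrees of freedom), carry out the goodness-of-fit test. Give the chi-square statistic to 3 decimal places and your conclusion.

24.000; reject

Ratio total = 10. Expected counts: 100×3/10 = 30, 100×1/10 = 10, 100×3/10 = 30, 100×3/10 = 30.
brown: (18 − 30)²/30 = 144/30 = 4.8000
white: (1 − 10)²/10 = 81/10 = 8.1000
teal: (48 − 30)²/30 = 324/30 = 10.8000
cyan: (33 − 30)²/30 = 9/30 = 0.3000
Sum = 24.000
df = 3. Since 24.000 > 6.251, we reject H₀.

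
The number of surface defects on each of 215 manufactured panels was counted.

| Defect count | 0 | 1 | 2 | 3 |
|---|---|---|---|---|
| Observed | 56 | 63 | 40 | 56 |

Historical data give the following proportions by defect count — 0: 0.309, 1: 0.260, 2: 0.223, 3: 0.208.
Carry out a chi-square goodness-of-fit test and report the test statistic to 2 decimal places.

6.70

Expected counts E_i = n·p_i: 215×0.309 = 66.435, 215×0.260 = 55.9, 215×0.223 = 47.945, 215×0.208 = 44.72.
cat         O        E   (O−E)²/E
0          56   66.435      1.639
1          63     55.9      0.902
2          40   47.945      1.317
3          56    44.72      2.845
Sum = 6.70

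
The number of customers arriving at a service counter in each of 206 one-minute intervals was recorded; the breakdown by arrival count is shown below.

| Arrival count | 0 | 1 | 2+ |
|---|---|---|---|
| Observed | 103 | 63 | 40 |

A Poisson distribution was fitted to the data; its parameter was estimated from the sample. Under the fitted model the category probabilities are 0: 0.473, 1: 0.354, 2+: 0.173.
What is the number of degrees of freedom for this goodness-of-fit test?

There are k = 3 categories and 1 parameter estimated from the data, so df = 3 − 1 − 1 = 1.

1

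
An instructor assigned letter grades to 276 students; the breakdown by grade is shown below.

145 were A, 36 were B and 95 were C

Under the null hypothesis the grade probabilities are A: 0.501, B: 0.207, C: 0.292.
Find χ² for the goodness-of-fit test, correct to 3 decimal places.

10.719

Expected counts E_i = n·p_i: 276×0.501 = 138.276, 276×0.207 = 57.132, 276×0.292 = 80.592.
A: (145 − 138.276)²/138.276 = 45.212176/138.276 = 0.3270
B: (36 − 57.132)²/57.132 = 446.561424/57.132 = 7.8163
C: (95 − 80.592)²/80.592 = 207.590464/80.592 = 2.5758
Sum = 10.719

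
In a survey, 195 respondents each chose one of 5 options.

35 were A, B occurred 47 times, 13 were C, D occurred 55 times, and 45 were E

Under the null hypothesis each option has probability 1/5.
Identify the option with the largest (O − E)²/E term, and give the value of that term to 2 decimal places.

C, 17.33

Under H₀ each category has probability 1/5, so each expected count is 195/5 = 39.
A: (35 − 39)²/39 = 16/39 = 0.410
B: (47 − 39)²/39 = 64/39 = 1.641
C: (13 − 39)²/39 = 676/39 = 17.333
D: (55 − 39)²/39 = 256/39 = 6.564
E: (45 − 39)²/39 = 36/39 = 0.923
The largest term is for C: 17.33.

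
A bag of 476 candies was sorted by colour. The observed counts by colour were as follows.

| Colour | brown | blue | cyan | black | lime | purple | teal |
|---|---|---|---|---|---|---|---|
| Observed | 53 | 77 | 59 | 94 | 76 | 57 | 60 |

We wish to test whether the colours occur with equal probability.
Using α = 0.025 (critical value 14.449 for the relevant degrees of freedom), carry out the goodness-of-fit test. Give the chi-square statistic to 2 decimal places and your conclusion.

Under H₀ each category has probability 1/7, so each expected count is 476/7 = 68.
cat         O        E   (O−E)²/E
brown      53       68      3.309
blue       77       68      1.191
cyan       59       68      1.191
black      94       68      9.941
lime       76       68      0.941
purple     57       68      1.779
teal       60       68      0.941
Sum = 19.29
df = 6. Since 19.29 > 14.449, we reject H₀.

19.29; reject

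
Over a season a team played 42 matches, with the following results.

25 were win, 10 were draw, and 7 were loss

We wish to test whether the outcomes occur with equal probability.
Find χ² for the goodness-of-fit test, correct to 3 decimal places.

13.286

Expected count for each of the 3 categories: 42/3 = 14.
cat         O        E   (O−E)²/E
win        25       14     8.6429
draw       10       14     1.1429
loss        7       14     3.5000
Sum = 13.286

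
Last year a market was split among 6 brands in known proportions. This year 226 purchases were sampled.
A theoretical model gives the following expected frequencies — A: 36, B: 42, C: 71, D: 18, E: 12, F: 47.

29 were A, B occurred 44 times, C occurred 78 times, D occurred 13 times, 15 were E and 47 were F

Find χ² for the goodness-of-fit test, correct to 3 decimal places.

cat         O        E   (O−E)²/E
A          29       36     1.3611
B          44       42     0.0952
C          78       71     0.6901
D          13       18     1.3889
E          15       12     0.7500
F          47       47     0.0000
Sum = 4.285

4.285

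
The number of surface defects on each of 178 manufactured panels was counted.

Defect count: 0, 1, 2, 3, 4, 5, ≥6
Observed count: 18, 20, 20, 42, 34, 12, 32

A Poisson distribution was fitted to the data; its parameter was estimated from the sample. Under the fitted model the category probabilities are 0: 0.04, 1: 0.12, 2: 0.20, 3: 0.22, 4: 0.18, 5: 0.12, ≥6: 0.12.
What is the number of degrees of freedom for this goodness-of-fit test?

There are k = 7 categories and 1 parameter estimated from the data, so df = 7 − 1 − 1 = 5.

5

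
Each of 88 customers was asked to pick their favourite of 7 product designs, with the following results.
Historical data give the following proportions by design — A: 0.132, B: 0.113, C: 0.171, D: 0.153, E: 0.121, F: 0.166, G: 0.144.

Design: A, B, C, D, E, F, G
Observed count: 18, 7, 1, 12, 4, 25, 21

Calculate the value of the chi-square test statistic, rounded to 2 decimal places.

34.67

Expected counts E_i = n·p_i: 88×0.132 = 11.616, 88×0.113 = 9.944, 88×0.171 = 15.048, 88×0.153 = 13.464, 88×0.121 = 10.648, 88×0.166 = 14.608, 88×0.144 = 12.672.
χ² = (18−11.616)²/11.616 + (7−9.944)²/9.944 + (1−15.048)²/15.048 + (12−13.464)²/13.464 + (4−10.648)²/10.648 + (25−14.608)²/14.608 + (21−12.672)²/12.672
   = 3.509 + 0.872 + 13.114 + 0.159 + 4.151 + 7.393 + 5.473
Sum = 34.67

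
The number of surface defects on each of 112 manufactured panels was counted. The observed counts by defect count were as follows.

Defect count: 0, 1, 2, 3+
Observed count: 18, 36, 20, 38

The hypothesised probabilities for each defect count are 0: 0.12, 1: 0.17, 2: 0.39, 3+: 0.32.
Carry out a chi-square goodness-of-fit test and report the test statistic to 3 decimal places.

Expected counts E_i = n·p_i: 112×0.12 = 13.44, 112×0.17 = 19.04, 112×0.39 = 43.68, 112×0.32 = 35.84.
cat         O        E   (O−E)²/E
0          18    13.44     1.5471
1          36    19.04    15.1072
2          20    43.68    12.8375
3+         38    35.84     0.1302
Sum = 29.622

29.622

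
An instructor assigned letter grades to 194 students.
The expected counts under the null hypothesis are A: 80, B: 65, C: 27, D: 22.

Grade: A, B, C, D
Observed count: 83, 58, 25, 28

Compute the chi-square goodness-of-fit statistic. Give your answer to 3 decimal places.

2.651

A: (83 − 80)²/80 = 9/80 = 0.1125
B: (58 − 65)²/65 = 49/65 = 0.7538
C: (25 − 27)²/27 = 4/27 = 0.1481
D: (28 − 22)²/22 = 36/22 = 1.6364
Sum = 2.651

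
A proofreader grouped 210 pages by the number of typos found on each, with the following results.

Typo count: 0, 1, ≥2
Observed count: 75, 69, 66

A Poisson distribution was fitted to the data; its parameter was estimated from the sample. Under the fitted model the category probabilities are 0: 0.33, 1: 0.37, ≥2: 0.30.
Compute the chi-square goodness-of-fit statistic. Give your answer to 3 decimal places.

1.586

Expected counts E_i = n·p_i: 210×0.33 = 69.3, 210×0.37 = 77.7, 210×0.30 = 63.
χ² = (75−69.3)²/69.3 + (69−77.7)²/77.7 + (66−63)²/63
   = 0.4688 + 0.9741 + 0.1429
Sum = 1.586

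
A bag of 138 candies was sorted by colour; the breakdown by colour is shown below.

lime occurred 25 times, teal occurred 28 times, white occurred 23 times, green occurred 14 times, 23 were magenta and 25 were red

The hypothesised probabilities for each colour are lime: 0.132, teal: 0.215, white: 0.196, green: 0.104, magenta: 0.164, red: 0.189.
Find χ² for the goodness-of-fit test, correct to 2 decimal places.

Expected counts E_i = n·p_i: 138×0.132 = 18.216, 138×0.215 = 29.67, 138×0.196 = 27.048, 138×0.104 = 14.352, 138×0.164 = 22.632, 138×0.189 = 26.082.
lime: (25 − 18.216)²/18.216 = 46.022656/18.216 = 2.526
teal: (28 − 29.67)²/29.67 = 2.7889/29.67 = 0.094
white: (23 − 27.048)²/27.048 = 16.386304/27.048 = 0.606
green: (14 − 14.352)²/14.352 = 0.123904/14.352 = 0.009
magenta: (23 − 22.632)²/22.632 = 0.135424/22.632 = 0.006
red: (25 − 26.082)²/26.082 = 1.170724/26.082 = 0.045
Sum = 3.29

3.29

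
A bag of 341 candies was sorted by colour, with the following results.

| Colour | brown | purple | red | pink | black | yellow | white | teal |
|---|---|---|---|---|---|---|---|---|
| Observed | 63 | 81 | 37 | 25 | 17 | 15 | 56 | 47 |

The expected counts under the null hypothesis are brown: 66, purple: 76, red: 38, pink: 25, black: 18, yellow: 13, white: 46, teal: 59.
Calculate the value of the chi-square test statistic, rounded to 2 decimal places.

5.47

cat         O        E   (O−E)²/E
brown      63       66      0.136
purple     81       76      0.329
red        37       38      0.026
pink       25       25      0.000
black      17       18      0.056
yellow     15       13      0.308
white      56       46      2.174
teal       47       59      2.441
Sum = 5.47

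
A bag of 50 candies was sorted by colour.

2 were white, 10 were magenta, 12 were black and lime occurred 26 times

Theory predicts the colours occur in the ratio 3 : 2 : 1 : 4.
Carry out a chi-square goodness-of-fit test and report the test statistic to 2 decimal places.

22.87

Ratio total = 10. Expected counts: 50×3/10 = 15, 50×2/10 = 10, 50×1/10 = 5, 50×4/10 = 20.
χ² = (2−15)²/15 + (10−10)²/10 + (12−5)²/5 + (26−20)²/20
   = 11.267 + 0.000 + 9.800 + 1.800
Sum = 22.87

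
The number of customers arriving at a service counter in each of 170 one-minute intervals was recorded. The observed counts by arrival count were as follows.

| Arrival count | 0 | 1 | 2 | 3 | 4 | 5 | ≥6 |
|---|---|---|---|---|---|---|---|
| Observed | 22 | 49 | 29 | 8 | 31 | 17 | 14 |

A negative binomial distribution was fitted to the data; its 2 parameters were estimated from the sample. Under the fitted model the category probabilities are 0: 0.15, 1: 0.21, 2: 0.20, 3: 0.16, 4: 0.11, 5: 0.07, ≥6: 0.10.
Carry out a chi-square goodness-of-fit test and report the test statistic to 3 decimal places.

30.529

Expected counts E_i = n·p_i: 170×0.15 = 25.5, 170×0.21 = 35.7, 170×0.20 = 34, 170×0.16 = 27.2, 170×0.11 = 18.7, 170×0.07 = 11.9, 170×0.10 = 17.
0: (22 − 25.5)²/25.5 = 12.25/25.5 = 0.4804
1: (49 − 35.7)²/35.7 = 176.89/35.7 = 4.9549
2: (29 − 34)²/34 = 25/34 = 0.7353
3: (8 − 27.2)²/27.2 = 368.64/27.2 = 13.5529
4: (31 − 18.7)²/18.7 = 151.29/18.7 = 8.0904
5: (17 − 11.9)²/11.9 = 26.01/11.9 = 2.1857
≥6: (14 − 17)²/17 = 9/17 = 0.5294
Sum = 30.529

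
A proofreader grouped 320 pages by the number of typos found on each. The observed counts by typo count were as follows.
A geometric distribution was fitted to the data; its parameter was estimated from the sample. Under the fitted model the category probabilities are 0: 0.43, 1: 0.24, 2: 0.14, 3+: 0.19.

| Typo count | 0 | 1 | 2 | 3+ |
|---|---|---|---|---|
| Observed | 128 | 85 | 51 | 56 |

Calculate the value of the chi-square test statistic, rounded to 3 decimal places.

2.782

Expected counts E_i = n·p_i: 320×0.43 = 137.6, 320×0.24 = 76.8, 320×0.14 = 44.8, 320×0.19 = 60.8.
0: (128 − 137.6)²/137.6 = 92.16/137.6 = 0.6698
1: (85 − 76.8)²/76.8 = 67.24/76.8 = 0.8755
2: (51 − 44.8)²/44.8 = 38.44/44.8 = 0.8580
3+: (56 − 60.8)²/60.8 = 23.04/60.8 = 0.3789
Sum = 2.782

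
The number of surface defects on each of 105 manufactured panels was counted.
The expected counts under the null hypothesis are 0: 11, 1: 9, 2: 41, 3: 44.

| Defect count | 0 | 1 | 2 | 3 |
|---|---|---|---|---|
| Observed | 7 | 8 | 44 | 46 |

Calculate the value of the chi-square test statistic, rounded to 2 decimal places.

1.88

cat         O        E   (O−E)²/E
0           7       11      1.455
1           8        9      0.111
2          44       41      0.220
3          46       44      0.091
Sum = 1.88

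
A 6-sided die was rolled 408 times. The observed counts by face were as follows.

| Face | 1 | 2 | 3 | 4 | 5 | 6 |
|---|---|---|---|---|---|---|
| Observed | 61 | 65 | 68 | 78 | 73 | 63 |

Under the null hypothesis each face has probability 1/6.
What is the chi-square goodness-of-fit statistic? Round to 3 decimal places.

Expected count for each of the 6 categories: 408/6 = 68.
χ² = (61−68)²/68 + (65−68)²/68 + (68−68)²/68 + (78−68)²/68 + (73−68)²/68 + (63−68)²/68
   = 0.7206 + 0.1324 + 0.0000 + 1.4706 + 0.3676 + 0.3676
Sum = 3.059

3.059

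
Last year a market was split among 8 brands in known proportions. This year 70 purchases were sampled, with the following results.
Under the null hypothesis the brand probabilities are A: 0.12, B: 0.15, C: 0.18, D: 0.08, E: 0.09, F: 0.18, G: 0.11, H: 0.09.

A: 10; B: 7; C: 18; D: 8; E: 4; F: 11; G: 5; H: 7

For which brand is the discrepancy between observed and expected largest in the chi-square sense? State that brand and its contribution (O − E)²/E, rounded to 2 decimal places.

Expected counts E_i = n·p_i: 70×0.12 = 8.4, 70×0.15 = 10.5, 70×0.18 = 12.6, 70×0.08 = 5.6, 70×0.09 = 6.3, 70×0.18 = 12.6, 70×0.11 = 7.7, 70×0.09 = 6.3.
χ² = (10−8.4)²/8.4 + (7−10.5)²/10.5 + (18−12.6)²/12.6 + (8−5.6)²/5.6 + (4−6.3)²/6.3 + (11−12.6)²/12.6 + (5−7.7)²/7.7 + (7−6.3)²/6.3
   = 0.305 + 1.167 + 2.314 + 1.029 + 0.840 + 0.203 + 0.947 + 0.078
The largest term is for C: 2.31.

C, 2.31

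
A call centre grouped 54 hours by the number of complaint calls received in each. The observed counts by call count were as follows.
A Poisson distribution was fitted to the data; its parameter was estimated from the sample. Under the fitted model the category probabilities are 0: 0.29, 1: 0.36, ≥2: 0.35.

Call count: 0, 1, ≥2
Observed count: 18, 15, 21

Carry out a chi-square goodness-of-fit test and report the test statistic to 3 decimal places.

Expected counts E_i = n·p_i: 54×0.29 = 15.66, 54×0.36 = 19.44, 54×0.35 = 18.9.
cat         O        E   (O−E)²/E
0          18    15.66     0.3497
1          15    19.44     1.0141
≥2         21     18.9     0.2333
Sum = 1.597

1.597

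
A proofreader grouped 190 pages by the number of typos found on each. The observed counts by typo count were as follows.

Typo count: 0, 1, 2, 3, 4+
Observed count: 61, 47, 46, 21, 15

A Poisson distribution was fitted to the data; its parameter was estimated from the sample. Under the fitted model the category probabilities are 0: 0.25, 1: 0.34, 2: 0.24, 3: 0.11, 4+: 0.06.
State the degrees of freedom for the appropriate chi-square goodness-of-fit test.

There are k = 5 categories and 1 parameter estimated from the data, so df = 5 − 1 − 1 = 3.

3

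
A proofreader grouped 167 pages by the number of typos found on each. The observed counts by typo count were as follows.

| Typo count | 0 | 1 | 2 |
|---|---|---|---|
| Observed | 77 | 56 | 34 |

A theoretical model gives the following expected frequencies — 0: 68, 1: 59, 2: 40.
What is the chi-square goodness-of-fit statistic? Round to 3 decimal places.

χ² = (77−68)²/68 + (56−59)²/59 + (34−40)²/40
   = 1.1912 + 0.1525 + 0.9000
Sum = 2.244

2.244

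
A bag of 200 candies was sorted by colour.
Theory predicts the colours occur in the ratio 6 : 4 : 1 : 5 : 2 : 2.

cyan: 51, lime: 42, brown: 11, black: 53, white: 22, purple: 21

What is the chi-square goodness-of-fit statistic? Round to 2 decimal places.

1.98

Ratio total = 20. Expected counts: 200×6/20 = 60, 200×4/20 = 40, 200×1/20 = 10, 200×5/20 = 50, 200×2/20 = 20, 200×2/20 = 20.
cat         O        E   (O−E)²/E
cyan       51       60      1.350
lime       42       40      0.100
brown      11       10      0.100
black      53       50      0.180
white      22       20      0.200
purple     21       20      0.050
Sum = 1.98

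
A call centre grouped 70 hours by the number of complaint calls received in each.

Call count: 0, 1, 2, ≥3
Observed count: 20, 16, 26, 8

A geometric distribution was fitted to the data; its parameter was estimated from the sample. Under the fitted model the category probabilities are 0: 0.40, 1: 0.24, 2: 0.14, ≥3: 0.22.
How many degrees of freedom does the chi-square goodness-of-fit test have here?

2

There are k = 4 categories and 1 parameter estimated from the data, so df = 4 − 1 − 1 = 2.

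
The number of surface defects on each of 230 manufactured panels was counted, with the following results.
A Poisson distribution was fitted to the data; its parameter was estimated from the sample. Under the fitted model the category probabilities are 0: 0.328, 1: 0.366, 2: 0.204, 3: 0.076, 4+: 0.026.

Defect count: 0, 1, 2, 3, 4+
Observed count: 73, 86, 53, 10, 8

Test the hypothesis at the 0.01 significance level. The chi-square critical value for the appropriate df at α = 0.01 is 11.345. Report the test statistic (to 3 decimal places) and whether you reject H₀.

Expected counts E_i = n·p_i: 230×0.328 = 75.44, 230×0.366 = 84.18, 230×0.204 = 46.92, 230×0.076 = 17.48, 230×0.026 = 5.98.
cat         O        E   (O−E)²/E
0          73    75.44     0.0789
1          86    84.18     0.0393
2          53    46.92     0.7879
3          10    17.48     3.2008
4+          8     5.98     0.6823
Sum = 4.789
df = 3. Since 4.789 < 11.345, we do not reject H₀.

4.789; do not reject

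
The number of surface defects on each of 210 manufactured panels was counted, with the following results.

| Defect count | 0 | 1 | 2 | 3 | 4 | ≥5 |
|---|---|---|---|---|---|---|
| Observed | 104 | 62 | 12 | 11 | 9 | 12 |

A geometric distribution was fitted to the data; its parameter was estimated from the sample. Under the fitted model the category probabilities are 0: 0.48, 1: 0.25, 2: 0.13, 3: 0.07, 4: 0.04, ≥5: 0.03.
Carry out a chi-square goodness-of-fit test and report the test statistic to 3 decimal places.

16.527

Expected counts E_i = n·p_i: 210×0.48 = 100.8, 210×0.25 = 52.5, 210×0.13 = 27.3, 210×0.07 = 14.7, 210×0.04 = 8.4, 210×0.03 = 6.3.
χ² = (104−100.8)²/100.8 + (62−52.5)²/52.5 + (12−27.3)²/27.3 + (11−14.7)²/14.7 + (9−8.4)²/8.4 + (12−6.3)²/6.3
   = 0.1016 + 1.7190 + 8.5747 + 0.9313 + 0.0429 + 5.1571
Sum = 16.527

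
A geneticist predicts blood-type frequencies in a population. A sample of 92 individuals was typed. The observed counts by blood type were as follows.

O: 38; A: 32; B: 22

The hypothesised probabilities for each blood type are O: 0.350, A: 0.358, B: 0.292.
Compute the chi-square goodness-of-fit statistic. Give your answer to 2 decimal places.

1.95

Expected counts E_i = n·p_i: 92×0.350 = 32.2, 92×0.358 = 32.936, 92×0.292 = 26.864.
χ² = (38−32.2)²/32.2 + (32−32.936)²/32.936 + (22−26.864)²/26.864
   = 1.045 + 0.027 + 0.881
Sum = 1.95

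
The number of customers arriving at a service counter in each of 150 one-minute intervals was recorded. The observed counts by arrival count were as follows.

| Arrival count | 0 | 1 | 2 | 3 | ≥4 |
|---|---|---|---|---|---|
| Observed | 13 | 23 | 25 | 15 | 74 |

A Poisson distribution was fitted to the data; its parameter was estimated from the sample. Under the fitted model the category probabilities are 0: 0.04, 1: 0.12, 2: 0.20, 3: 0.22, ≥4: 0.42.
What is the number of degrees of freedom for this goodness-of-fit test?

3

There are k = 5 categories and 1 parameter estimated from the data, so df = 5 − 1 − 1 = 3.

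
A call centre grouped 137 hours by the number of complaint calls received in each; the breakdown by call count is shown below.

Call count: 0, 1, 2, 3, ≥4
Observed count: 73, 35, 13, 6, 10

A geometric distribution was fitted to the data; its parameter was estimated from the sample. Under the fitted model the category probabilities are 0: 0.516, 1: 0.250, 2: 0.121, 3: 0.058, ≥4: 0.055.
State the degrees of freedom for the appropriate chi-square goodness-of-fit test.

There are k = 5 categories and 1 parameter estimated from the data, so df = 5 − 1 − 1 = 3.

3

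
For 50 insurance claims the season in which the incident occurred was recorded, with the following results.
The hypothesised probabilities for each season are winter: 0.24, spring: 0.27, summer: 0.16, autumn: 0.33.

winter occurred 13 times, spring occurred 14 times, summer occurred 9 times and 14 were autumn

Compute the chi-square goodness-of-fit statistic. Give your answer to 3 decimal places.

0.606

Expected counts E_i = n·p_i: 50×0.24 = 12, 50×0.27 = 13.5, 50×0.16 = 8, 50×0.33 = 16.5.
χ² = (13−12)²/12 + (14−13.5)²/13.5 + (9−8)²/8 + (14−16.5)²/16.5
   = 0.0833 + 0.0185 + 0.1250 + 0.3788
Sum = 0.606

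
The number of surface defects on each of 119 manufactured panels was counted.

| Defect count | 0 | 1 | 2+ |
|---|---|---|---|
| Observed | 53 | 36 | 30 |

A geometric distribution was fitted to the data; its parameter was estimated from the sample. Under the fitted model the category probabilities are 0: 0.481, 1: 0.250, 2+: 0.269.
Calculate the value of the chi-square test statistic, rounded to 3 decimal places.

1.753

Expected counts E_i = n·p_i: 119×0.481 = 57.239, 119×0.250 = 29.75, 119×0.269 = 32.011.
0: (53 − 57.239)²/57.239 = 17.969121/57.239 = 0.3139
1: (36 − 29.75)²/29.75 = 39.0625/29.75 = 1.3130
2+: (30 − 32.011)²/32.011 = 4.044121/32.011 = 0.1263
Sum = 1.753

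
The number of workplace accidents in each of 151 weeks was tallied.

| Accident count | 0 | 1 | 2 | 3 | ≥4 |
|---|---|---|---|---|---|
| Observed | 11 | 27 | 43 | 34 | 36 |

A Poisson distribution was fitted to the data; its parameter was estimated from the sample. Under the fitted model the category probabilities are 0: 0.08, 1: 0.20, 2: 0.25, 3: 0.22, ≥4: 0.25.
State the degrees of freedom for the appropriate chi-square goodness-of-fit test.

There are k = 5 categories and 1 parameter estimated from the data, so df = 5 − 1 − 1 = 3.

3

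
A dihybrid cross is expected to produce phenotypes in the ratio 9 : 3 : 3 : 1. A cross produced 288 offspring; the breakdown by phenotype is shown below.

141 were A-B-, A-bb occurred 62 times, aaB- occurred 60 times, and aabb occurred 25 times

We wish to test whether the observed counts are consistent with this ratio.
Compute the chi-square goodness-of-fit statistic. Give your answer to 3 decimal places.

7.296

Ratio total = 16. Expected counts: 288×9/16 = 162, 288×3/16 = 54, 288×3/16 = 54, 288×1/16 = 18.
χ² = (141−162)²/162 + (62−54)²/54 + (60−54)²/54 + (25−18)²/18
   = 2.7222 + 1.1852 + 0.6667 + 2.7222
Sum = 7.296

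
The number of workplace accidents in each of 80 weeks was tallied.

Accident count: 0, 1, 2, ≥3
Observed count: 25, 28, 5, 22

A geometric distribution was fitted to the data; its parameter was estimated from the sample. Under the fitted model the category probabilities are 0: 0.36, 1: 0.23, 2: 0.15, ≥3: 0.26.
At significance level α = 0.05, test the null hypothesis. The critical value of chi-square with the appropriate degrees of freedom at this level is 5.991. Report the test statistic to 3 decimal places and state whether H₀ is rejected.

Expected counts E_i = n·p_i: 80×0.36 = 28.8, 80×0.23 = 18.4, 80×0.15 = 12, 80×0.26 = 20.8.
χ² = (25−28.8)²/28.8 + (28−18.4)²/18.4 + (5−12)²/12 + (22−20.8)²/20.8
   = 0.5014 + 5.0087 + 4.0833 + 0.0692
Sum = 9.663
df = 2. Since 9.663 > 5.991, we reject H₀.

9.663; reject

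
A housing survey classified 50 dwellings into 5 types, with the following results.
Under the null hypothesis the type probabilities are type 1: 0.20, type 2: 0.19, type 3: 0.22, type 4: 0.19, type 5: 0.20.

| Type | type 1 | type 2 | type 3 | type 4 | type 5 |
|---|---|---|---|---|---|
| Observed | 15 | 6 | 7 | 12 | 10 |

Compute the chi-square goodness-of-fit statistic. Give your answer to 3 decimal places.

5.902

Expected counts E_i = n·p_i: 50×0.20 = 10, 50×0.19 = 9.5, 50×0.22 = 11, 50×0.19 = 9.5, 50×0.20 = 10.
cat         O        E   (O−E)²/E
type 1     15       10     2.5000
type 2      6      9.5     1.2895
type 3      7       11     1.4545
type 4     12      9.5     0.6579
type 5     10       10     0.0000
Sum = 5.902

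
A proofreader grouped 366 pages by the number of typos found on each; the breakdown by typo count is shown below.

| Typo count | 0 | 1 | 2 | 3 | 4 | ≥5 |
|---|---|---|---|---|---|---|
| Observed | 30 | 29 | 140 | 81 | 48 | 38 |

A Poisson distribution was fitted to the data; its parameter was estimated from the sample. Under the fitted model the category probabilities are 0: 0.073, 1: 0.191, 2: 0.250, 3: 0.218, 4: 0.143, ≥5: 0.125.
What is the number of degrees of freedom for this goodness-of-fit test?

4

There are k = 6 categories and 1 parameter estimated from the data, so df = 6 − 1 − 1 = 4.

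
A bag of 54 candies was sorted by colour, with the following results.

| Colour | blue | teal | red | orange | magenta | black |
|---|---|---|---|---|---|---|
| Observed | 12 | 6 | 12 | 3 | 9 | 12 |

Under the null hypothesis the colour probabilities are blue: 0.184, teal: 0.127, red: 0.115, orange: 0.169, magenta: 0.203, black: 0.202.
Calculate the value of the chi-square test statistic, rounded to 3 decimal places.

Expected counts E_i = n·p_i: 54×0.184 = 9.936, 54×0.127 = 6.858, 54×0.115 = 6.21, 54×0.169 = 9.126, 54×0.203 = 10.962, 54×0.202 = 10.908.
χ² = (12−9.936)²/9.936 + (6−6.858)²/6.858 + (12−6.21)²/6.21 + (3−9.126)²/9.126 + (9−10.962)²/10.962 + (12−10.908)²/10.908
   = 0.4288 + 0.1073 + 5.3984 + 4.1122 + 0.3512 + 0.1093
Sum = 10.507

10.507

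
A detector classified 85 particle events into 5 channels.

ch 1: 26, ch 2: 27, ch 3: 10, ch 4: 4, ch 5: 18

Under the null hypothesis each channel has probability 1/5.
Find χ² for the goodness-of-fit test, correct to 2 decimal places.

23.53

Expected count for each of the 5 categories: 85/5 = 17.
cat         O        E   (O−E)²/E
ch 1       26       17      4.765
ch 2       27       17      5.882
ch 3       10       17      2.882
ch 4        4       17      9.941
ch 5       18       17      0.059
Sum = 23.53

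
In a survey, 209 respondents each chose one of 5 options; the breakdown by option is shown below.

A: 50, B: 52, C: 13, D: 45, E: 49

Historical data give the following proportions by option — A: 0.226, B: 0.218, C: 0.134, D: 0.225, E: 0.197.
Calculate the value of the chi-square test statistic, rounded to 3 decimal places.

10.687

Expected counts E_i = n·p_i: 209×0.226 = 47.234, 209×0.218 = 45.562, 209×0.134 = 28.006, 209×0.225 = 47.025, 209×0.197 = 41.173.
cat         O        E   (O−E)²/E
A          50   47.234     0.1620
B          52   45.562     0.9097
C          13   28.006     8.0404
D          45   47.025     0.0872
E          49   41.173     1.4879
Sum = 10.687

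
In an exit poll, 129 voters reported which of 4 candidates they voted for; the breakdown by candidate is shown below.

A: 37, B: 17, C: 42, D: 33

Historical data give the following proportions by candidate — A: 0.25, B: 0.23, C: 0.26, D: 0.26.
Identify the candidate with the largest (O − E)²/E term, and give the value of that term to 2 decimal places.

Expected counts E_i = n·p_i: 129×0.25 = 32.25, 129×0.23 = 29.67, 129×0.26 = 33.54, 129×0.26 = 33.54.
cat         O        E   (O−E)²/E
A          37    32.25      0.700
B          17    29.67      5.410
C          42    33.54      2.134
D          33    33.54      0.009
The largest term is for B: 5.41.

B, 5.41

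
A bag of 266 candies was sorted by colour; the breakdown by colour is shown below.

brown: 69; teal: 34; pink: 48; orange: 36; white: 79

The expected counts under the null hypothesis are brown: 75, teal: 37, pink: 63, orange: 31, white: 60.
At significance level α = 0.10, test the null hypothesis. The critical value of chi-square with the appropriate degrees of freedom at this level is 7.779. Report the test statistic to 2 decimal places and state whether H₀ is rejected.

χ² = (69−75)²/75 + (34−37)²/37 + (48−63)²/63 + (36−31)²/31 + (79−60)²/60
   = 0.480 + 0.243 + 3.571 + 0.806 + 6.017
Sum = 11.12
df = 4. Since 11.12 > 7.779, we reject H₀.

11.12; reject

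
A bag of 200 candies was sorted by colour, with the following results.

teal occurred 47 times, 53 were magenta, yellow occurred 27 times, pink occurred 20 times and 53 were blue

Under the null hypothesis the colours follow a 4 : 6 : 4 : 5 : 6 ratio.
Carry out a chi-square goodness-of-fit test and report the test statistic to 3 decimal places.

Ratio total = 25. Expected counts: 200×4/25 = 32, 200×6/25 = 48, 200×4/25 = 32, 200×5/25 = 40, 200×6/25 = 48.
cat          O        E   (O−E)²/E
teal        47       32     7.0313
magenta     53       48     0.5208
yellow      27       32     0.7813
pink        20       40    10.0000
blue        53       48     0.5208
Sum = 18.854

18.854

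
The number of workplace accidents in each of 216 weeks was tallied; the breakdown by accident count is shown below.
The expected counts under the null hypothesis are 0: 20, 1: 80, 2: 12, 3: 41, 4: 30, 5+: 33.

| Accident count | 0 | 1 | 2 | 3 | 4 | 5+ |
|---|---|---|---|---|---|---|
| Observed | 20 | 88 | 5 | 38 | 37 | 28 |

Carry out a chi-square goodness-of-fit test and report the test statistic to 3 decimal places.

7.494

0: (20 − 20)²/20 = 0/20 = 0.0000
1: (88 − 80)²/80 = 64/80 = 0.8000
2: (5 − 12)²/12 = 49/12 = 4.0833
3: (38 − 41)²/41 = 9/41 = 0.2195
4: (37 − 30)²/30 = 49/30 = 1.6333
5+: (28 − 33)²/33 = 25/33 = 0.7576
Sum = 7.494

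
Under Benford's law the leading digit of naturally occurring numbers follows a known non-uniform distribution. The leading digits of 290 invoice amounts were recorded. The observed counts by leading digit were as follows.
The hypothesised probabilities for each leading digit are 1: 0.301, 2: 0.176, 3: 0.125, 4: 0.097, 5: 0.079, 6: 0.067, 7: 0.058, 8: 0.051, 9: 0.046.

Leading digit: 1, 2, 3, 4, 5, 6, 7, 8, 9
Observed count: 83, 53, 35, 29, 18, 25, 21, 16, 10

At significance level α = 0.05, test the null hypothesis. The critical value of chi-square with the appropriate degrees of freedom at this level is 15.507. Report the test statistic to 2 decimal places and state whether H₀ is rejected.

Expected counts E_i = n·p_i: 290×0.301 = 87.29, 290×0.176 = 51.04, 290×0.125 = 36.25, 290×0.097 = 28.13, 290×0.079 = 22.91, 290×0.067 = 19.43, 290×0.058 = 16.82, 290×0.051 = 14.79, 290×0.046 = 13.34.
cat         O        E   (O−E)²/E
1          83    87.29      0.211
2          53    51.04      0.075
3          35    36.25      0.043
4          29    28.13      0.027
5          18    22.91      1.052
6          25    19.43      1.597
7          21    16.82      1.039
8          16    14.79      0.099
9          10    13.34      0.836
Sum = 4.98
df = 8. Since 4.98 < 15.507, we do not reject H₀.

4.98; do not reject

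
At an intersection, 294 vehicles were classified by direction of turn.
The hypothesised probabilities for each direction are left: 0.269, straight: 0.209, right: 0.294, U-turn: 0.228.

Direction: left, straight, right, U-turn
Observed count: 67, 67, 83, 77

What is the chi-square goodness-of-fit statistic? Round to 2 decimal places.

Expected counts E_i = n·p_i: 294×0.269 = 79.086, 294×0.209 = 61.446, 294×0.294 = 86.436, 294×0.228 = 67.032.
left: (67 − 79.086)²/79.086 = 146.071396/79.086 = 1.847
straight: (67 − 61.446)²/61.446 = 30.846916/61.446 = 0.502
right: (83 − 86.436)²/86.436 = 11.806096/86.436 = 0.137
U-turn: (77 − 67.032)²/67.032 = 99.361024/67.032 = 1.482
Sum = 3.97

3.97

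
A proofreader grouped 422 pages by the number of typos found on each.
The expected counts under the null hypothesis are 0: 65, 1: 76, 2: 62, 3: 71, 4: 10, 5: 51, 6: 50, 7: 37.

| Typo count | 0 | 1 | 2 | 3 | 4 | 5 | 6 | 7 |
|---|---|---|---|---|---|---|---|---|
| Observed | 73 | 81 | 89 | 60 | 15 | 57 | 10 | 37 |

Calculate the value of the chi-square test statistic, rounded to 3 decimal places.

0: (73 − 65)²/65 = 64/65 = 0.9846
1: (81 − 76)²/76 = 25/76 = 0.3289
2: (89 − 62)²/62 = 729/62 = 11.7581
3: (60 − 71)²/71 = 121/71 = 1.7042
4: (15 − 10)²/10 = 25/10 = 2.5000
5: (57 − 51)²/51 = 36/51 = 0.7059
6: (10 − 50)²/50 = 1600/50 = 32.0000
7: (37 − 37)²/37 = 0/37 = 0.0000
Sum = 49.982

49.982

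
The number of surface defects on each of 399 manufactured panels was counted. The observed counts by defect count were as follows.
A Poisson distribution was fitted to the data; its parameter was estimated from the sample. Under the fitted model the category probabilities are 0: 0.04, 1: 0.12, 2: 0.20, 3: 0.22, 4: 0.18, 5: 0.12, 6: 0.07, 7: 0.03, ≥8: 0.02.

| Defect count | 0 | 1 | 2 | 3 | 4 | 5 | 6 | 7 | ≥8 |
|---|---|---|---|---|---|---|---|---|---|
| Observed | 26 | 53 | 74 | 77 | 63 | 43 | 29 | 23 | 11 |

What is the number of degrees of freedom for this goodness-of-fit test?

There are k = 9 categories and 1 parameter estimated from the data, so df = 9 − 1 − 1 = 7.

7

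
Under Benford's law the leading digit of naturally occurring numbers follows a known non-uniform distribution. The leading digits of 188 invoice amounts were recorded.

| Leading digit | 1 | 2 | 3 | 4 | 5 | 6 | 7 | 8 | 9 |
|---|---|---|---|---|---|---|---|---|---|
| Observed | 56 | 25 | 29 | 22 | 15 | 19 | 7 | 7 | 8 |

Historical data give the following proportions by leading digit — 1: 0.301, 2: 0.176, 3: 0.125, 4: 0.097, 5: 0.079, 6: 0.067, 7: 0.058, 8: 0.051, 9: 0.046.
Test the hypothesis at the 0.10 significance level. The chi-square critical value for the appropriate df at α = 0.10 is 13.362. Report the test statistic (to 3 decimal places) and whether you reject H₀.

Expected counts E_i = n·p_i: 188×0.301 = 56.588, 188×0.176 = 33.088, 188×0.125 = 23.5, 188×0.097 = 18.236, 188×0.079 = 14.852, 188×0.067 = 12.596, 188×0.058 = 10.904, 188×0.051 = 9.588, 188×0.046 = 8.648.
1: (56 − 56.588)²/56.588 = 0.345744/56.588 = 0.0061
2: (25 − 33.088)²/33.088 = 65.415744/33.088 = 1.9770
3: (29 − 23.5)²/23.5 = 30.25/23.5 = 1.2872
4: (22 − 18.236)²/18.236 = 14.167696/18.236 = 0.7769
5: (15 − 14.852)²/14.852 = 0.021904/14.852 = 0.0015
6: (19 − 12.596)²/12.596 = 41.011216/12.596 = 3.2559
7: (7 − 10.904)²/10.904 = 15.241216/10.904 = 1.3978
8: (7 − 9.588)²/9.588 = 6.697744/9.588 = 0.6986
9: (8 − 8.648)²/8.648 = 0.419904/8.648 = 0.0486
Sum = 9.450
df = 8. Since 9.450 < 13.362, we do not reject H₀.

9.450; do not reject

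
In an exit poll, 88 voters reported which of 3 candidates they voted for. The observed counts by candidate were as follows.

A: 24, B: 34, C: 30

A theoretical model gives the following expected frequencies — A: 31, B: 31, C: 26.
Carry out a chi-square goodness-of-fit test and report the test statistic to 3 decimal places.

χ² = (24−31)²/31 + (34−31)²/31 + (30−26)²/26
   = 1.5806 + 0.2903 + 0.6154
Sum = 2.486

2.486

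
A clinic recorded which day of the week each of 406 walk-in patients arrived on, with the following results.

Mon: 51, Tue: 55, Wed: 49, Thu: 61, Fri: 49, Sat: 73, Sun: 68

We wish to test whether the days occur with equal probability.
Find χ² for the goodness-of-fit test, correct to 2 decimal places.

9.55

Under H₀ each category has probability 1/7, so each expected count is 406/7 = 58.
cat         O        E   (O−E)²/E
Mon        51       58      0.845
Tue        55       58      0.155
Wed        49       58      1.397
Thu        61       58      0.155
Fri        49       58      1.397
Sat        73       58      3.879
Sun        68       58      1.724
Sum = 9.55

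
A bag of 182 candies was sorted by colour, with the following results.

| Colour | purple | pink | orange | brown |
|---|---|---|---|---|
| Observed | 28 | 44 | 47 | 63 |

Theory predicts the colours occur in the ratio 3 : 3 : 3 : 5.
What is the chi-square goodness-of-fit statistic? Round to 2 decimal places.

5.45

Ratio total = 14. Expected counts: 182×3/14 = 39, 182×3/14 = 39, 182×3/14 = 39, 182×5/14 = 65.
χ² = (28−39)²/39 + (44−39)²/39 + (47−39)²/39 + (63−65)²/65
   = 3.103 + 0.641 + 1.641 + 0.062
Sum = 5.45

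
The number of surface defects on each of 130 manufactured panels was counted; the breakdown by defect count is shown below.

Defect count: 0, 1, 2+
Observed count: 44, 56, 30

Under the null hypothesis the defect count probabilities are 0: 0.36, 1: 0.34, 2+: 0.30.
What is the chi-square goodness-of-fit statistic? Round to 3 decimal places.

5.395

Expected counts E_i = n·p_i: 130×0.36 = 46.8, 130×0.34 = 44.2, 130×0.30 = 39.
cat         O        E   (O−E)²/E
0          44     46.8     0.1675
1          56     44.2     3.1502
2+         30       39     2.0769
Sum = 5.395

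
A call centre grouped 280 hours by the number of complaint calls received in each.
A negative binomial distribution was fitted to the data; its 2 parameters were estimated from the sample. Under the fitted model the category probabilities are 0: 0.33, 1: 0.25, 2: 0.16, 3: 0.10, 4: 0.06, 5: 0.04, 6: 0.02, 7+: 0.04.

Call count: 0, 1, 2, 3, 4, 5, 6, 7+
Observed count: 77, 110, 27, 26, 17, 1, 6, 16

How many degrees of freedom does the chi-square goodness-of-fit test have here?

There are k = 8 categories and 2 parameters estimated from the data, so df = 8 − 1 − 2 = 5.

5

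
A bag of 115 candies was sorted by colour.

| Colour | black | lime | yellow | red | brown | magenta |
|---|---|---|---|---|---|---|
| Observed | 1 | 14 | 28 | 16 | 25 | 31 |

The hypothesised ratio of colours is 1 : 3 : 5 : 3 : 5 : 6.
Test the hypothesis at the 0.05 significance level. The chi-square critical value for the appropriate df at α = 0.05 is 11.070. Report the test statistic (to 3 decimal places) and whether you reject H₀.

Ratio total = 23. Expected counts: 115×1/23 = 5, 115×3/23 = 15, 115×5/23 = 25, 115×3/23 = 15, 115×5/23 = 25, 115×6/23 = 30.
χ² = (1−5)²/5 + (14−15)²/15 + (28−25)²/25 + (16−15)²/15 + (25−25)²/25 + (31−30)²/30
   = 3.2000 + 0.0667 + 0.3600 + 0.0667 + 0.0000 + 0.0333
Sum = 3.727
df = 5. Since 3.727 < 11.070, we do not reject H₀.

3.727; do not reject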